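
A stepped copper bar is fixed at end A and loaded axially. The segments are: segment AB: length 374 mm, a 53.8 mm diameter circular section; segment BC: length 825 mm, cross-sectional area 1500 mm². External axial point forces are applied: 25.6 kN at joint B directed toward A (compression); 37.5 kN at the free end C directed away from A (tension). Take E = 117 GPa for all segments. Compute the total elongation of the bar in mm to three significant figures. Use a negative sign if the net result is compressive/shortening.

0.193 mm

Internal axial forces (sectioning from the free end, tension +): N_BC = 37.5 kN, N_AB = 11.9 kN.
A_AB = 2273 mm².
δ_AB = 11900·374/(2273·117000) = 0.01673 mm
δ_BC = 37500·825/(1500·117000) = 0.1763 mm
δ = Σδ_i = 0.193 mm.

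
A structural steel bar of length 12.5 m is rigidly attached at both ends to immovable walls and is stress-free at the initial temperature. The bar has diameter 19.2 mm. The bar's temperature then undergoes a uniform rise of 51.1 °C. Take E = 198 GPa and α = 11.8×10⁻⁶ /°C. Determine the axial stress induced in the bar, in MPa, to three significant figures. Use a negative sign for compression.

Free thermal expansion αLΔT = 11.8e-6 · 12500 · 51.1 = 7.537 mm.
The walls impose strain ε = −(7.537)/12500 = -6.0298e-04; σ = Eε = 198000 · -6.0298e-04 = -119.4 MPa.

-119 MPa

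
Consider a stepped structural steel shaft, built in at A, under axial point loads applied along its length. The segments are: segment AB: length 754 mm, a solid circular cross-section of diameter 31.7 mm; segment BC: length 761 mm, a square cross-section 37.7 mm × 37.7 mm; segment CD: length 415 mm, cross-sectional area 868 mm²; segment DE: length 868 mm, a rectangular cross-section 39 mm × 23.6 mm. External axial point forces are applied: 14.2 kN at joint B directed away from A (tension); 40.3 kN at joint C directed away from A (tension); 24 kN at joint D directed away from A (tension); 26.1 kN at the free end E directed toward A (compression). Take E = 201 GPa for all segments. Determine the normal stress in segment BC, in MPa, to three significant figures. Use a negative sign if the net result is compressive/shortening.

26.9 MPa

Internal axial forces (sectioning from the free end, tension +): N_DE = -26.1 kN, N_CD = -2.1 kN, N_BC = 38.2 kN, N_AB = 52.4 kN.
A_BC = 1421 mm².
σ_BC = N_BC/A_BC = 38200/1421 = 26.88 MPa.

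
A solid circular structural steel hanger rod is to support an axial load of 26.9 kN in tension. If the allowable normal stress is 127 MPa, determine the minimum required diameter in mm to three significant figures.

Required area A ≥ P/σ_allow = 26900/127 = 211.8 mm².
For a solid circular section, d ≥ √(4A/π) = 16.42 mm.

16.4 mm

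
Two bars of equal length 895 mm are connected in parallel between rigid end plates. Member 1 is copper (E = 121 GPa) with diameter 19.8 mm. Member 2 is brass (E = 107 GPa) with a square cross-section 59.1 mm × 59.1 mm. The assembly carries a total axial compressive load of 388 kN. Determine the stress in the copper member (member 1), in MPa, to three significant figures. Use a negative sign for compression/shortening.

A_1 = 307.9 mm².
A_2 = 3493 mm².
Equal strain + equilibrium ⇒ each member carries load in proportion to AE: A₁E₁ = 37260000 N, A₂E₂ = 373700000 N, ΣAE = 411000000 N.
σ₁ = P·E₁/ΣAE = -388000·121000/411000000 = -114.2 MPa.

-114 MPa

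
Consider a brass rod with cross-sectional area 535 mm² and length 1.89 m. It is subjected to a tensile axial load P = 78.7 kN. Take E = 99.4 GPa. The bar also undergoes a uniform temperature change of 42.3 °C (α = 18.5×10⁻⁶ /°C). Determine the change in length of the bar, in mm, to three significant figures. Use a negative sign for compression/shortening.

δ_mech = NL/(AE) = 78700·1890/(535·99400) = 2.797 mm.
δ_thermal = αLΔT = 18.5e-6·1890·42.3 = 1.479 mm.
δ = δ_mech + δ_thermal = 4.276 mm.

4.28 mm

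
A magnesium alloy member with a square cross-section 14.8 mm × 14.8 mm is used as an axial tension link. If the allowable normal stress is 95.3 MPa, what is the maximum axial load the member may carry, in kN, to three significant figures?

20.9 kN

A = 219 mm².
P_max = σ_allow · A = 95.3 · 219 = 20870 N = 20.87 kN.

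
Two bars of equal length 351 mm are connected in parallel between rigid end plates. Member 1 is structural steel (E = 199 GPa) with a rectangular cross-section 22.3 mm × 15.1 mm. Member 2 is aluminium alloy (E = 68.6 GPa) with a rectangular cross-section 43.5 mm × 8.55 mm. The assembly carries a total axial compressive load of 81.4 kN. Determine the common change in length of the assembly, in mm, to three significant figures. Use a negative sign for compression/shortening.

A_1 = 336.7 mm².
A_2 = 371.9 mm².
Equal strain + equilibrium ⇒ each member carries load in proportion to AE: A₁E₁ = 67010000 N, A₂E₂ = 25510000 N, ΣAE = 92520000 N.
δ = PL/ΣAE = -81400·351/92520000 = -0.3088 mm.

-0.309 mm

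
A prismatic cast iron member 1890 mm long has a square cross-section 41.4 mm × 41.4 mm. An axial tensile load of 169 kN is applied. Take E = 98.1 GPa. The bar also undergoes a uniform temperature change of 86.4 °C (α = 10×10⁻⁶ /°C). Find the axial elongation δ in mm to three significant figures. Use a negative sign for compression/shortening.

3.53 mm

A = 1714 mm².
δ_mech = NL/(AE) = 169000·1890/(1714·98100) = 1.9 mm.
δ_thermal = αLΔT = 10e-6·1890·86.4 = 1.633 mm.
δ = δ_mech + δ_thermal = 3.533 mm.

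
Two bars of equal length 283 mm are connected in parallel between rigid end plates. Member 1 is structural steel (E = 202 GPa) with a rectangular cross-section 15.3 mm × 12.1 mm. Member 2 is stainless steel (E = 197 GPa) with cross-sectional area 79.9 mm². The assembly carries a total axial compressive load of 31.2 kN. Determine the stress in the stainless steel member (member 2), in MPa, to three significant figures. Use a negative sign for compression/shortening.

A_1 = 185.1 mm².
Equal strain + equilibrium ⇒ each member carries load in proportion to AE: A₁E₁ = 37400000 N, A₂E₂ = 15740000 N, ΣAE = 53140000 N.
σ₂ = P·E₂/ΣAE = -31200·197000/53140000 = -115.7 MPa.

-116 MPa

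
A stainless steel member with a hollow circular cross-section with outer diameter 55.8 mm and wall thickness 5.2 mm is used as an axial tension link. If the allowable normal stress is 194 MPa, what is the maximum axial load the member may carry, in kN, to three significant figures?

160 kN

A = 826.6 mm².
P_max = σ_allow · A = 194 · 826.6 = 160400 N = 160.4 kN.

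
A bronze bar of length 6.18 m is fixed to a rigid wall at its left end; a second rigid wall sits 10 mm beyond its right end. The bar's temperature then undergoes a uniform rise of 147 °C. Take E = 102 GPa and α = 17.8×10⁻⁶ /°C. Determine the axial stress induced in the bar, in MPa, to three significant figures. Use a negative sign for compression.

-102 MPa

Free thermal expansion αLΔT = 17.8e-6 · 6180 · 147 = 16.17 mm.
The walls engage after the gap closes; constrained expansion = 16.17 − 10 = 6.171 mm.
The walls impose strain ε = −(6.171)/6180 = -9.9848e-04; σ = Eε = 102000 · -9.9848e-04 = -101.8 MPa.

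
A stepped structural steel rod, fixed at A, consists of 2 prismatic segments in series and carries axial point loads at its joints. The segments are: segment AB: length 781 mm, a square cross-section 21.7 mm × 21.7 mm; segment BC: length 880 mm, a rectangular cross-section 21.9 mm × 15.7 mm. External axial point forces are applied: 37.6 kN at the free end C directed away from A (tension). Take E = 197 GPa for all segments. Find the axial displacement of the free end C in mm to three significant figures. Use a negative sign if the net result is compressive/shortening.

0.805 mm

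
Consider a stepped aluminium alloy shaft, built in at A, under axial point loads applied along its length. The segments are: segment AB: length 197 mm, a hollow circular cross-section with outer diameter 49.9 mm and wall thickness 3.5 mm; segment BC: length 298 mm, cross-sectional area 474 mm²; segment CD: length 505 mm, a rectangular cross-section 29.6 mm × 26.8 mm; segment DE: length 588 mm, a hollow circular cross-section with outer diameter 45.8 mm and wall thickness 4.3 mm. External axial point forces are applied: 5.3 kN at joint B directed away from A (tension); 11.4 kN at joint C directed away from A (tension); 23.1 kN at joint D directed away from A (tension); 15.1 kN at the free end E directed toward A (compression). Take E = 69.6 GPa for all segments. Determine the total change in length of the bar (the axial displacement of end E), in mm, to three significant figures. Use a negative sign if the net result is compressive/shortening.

Internal axial forces (sectioning from the free end, tension +): N_DE = -15.1 kN, N_CD = 8 kN, N_BC = 19.4 kN, N_AB = 24.7 kN.
A_AB = 510.2 mm².
A_CD = 793.3 mm².
A_DE = 560.6 mm².
δ_AB = 24700·197/(510.2·69600) = 0.137 mm
δ_BC = 19400·298/(474·69600) = 0.1752 mm
δ_CD = 8000·505/(793.3·69600) = 0.07317 mm
δ_DE = -15100·588/(560.6·69600) = -0.2276 mm
δ = Σδ_i = 0.1579 mm.

0.158 mm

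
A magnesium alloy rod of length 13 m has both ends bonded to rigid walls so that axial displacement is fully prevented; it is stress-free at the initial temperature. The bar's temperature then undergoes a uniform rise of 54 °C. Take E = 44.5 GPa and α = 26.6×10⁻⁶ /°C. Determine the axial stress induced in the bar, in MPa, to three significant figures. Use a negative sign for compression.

Free thermal expansion αLΔT = 26.6e-6 · 13000 · 54 = 18.67 mm.
The walls impose strain ε = −(18.67)/13000 = -1.4364e-03; σ = Eε = 44500 · -1.4364e-03 = -63.92 MPa.

-63.9 MPa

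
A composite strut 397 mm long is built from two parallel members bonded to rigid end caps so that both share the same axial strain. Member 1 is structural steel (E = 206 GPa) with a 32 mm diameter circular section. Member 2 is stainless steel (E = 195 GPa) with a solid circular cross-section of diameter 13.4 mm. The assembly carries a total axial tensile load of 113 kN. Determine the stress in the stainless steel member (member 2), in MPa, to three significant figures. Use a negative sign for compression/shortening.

114 MPa

A_1 = 804.2 mm².
A_2 = 141 mm².
Equal strain + equilibrium ⇒ each member carries load in proportion to AE: A₁E₁ = 165700000 N, A₂E₂ = 27500000 N, ΣAE = 193200000 N.
σ₂ = P·E₂/ΣAE = 113000·195000/193200000 = 114.1 MPa.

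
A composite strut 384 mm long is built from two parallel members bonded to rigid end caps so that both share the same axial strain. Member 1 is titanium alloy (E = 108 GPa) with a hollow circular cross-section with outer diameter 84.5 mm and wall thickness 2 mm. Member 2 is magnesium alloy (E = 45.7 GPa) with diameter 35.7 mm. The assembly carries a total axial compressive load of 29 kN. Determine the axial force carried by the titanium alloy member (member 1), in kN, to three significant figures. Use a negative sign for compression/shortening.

-16.0 kN

A_1 = 518.4 mm².
A_2 = 1001 mm².
Equal strain + equilibrium ⇒ each member carries load in proportion to AE: A₁E₁ = 55980000 N, A₂E₂ = 45740000 N, ΣAE = 101700000 N.
F₁ = P·A₁E₁/ΣAE = -29000·55980000/101700000 = -15960 N.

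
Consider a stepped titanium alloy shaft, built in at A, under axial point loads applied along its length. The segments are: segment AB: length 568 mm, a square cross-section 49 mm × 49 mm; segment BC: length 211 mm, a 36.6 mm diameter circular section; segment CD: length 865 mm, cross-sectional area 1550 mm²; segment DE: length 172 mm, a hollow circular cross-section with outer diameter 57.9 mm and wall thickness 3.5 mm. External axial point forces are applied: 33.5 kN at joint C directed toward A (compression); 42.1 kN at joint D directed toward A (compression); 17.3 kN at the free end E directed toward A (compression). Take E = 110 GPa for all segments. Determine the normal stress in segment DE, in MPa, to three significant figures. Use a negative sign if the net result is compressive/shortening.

-28.9 MPa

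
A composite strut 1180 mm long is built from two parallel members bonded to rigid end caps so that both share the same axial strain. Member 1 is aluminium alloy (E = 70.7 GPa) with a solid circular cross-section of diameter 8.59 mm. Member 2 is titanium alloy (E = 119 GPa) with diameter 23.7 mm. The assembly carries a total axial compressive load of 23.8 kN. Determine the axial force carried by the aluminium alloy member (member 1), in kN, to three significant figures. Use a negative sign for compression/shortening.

-1.72 kN

A_1 = 57.95 mm².
A_2 = 441.2 mm².
Equal strain + equilibrium ⇒ each member carries load in proportion to AE: A₁E₁ = 4097000 N, A₂E₂ = 52500000 N, ΣAE = 56590000 N.
F₁ = P·A₁E₁/ΣAE = -23800·4097000/56590000 = -1723 N.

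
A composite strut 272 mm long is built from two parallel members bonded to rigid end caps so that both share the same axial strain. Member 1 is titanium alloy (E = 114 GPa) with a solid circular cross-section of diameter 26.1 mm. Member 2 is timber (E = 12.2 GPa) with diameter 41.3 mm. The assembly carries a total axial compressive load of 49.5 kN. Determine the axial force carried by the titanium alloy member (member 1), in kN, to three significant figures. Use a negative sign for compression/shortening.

-39.0 kN

A_1 = 535 mm².
A_2 = 1340 mm².
Equal strain + equilibrium ⇒ each member carries load in proportion to AE: A₁E₁ = 60990000 N, A₂E₂ = 16340000 N, ΣAE = 77340000 N.
F₁ = P·A₁E₁/ΣAE = -49500·60990000/77340000 = -39040 N.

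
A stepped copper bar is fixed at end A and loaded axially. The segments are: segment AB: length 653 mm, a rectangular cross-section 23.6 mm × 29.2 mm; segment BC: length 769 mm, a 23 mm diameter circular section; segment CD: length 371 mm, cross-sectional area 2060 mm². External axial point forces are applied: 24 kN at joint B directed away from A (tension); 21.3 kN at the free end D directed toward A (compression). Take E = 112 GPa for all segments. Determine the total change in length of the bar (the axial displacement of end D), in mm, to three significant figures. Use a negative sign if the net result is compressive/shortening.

-0.363 mm

Internal axial forces (sectioning from the free end, tension +): N_CD = -21.3 kN, N_BC = -21.3 kN, N_AB = 2.7 kN.
A_AB = 689.1 mm².
A_BC = 415.5 mm².
δ_AB = 2700·653/(689.1·112000) = 0.02284 mm
δ_BC = -21300·769/(415.5·112000) = -0.352 mm
δ_CD = -21300·371/(2060·112000) = -0.03425 mm
δ = Σδ_i = -0.3634 mm.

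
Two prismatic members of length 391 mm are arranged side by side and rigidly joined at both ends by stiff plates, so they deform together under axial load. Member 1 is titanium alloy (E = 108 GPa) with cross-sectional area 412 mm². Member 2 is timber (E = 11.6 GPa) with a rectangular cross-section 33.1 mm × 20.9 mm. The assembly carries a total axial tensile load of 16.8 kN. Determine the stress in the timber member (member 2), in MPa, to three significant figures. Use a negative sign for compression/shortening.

3.71 MPa

A_2 = 691.8 mm².
Equal strain + equilibrium ⇒ each member carries load in proportion to AE: A₁E₁ = 44500000 N, A₂E₂ = 8025000 N, ΣAE = 52520000 N.
σ₂ = P·E₂/ΣAE = 16800·11600/52520000 = 3.711 MPa.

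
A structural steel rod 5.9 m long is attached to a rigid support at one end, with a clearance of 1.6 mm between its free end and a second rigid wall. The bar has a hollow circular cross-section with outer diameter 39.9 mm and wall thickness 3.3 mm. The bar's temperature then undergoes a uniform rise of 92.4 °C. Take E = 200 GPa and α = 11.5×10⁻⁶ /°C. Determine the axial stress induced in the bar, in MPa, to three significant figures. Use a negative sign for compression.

Free thermal expansion αLΔT = 11.5e-6 · 5900 · 92.4 = 6.269 mm.
The walls engage after the gap closes; constrained expansion = 6.269 − 1.6 = 4.669 mm.
The walls impose strain ε = −(4.669)/5900 = -7.9141e-04; σ = Eε = 200000 · -7.9141e-04 = -158.3 MPa.

-158 MPa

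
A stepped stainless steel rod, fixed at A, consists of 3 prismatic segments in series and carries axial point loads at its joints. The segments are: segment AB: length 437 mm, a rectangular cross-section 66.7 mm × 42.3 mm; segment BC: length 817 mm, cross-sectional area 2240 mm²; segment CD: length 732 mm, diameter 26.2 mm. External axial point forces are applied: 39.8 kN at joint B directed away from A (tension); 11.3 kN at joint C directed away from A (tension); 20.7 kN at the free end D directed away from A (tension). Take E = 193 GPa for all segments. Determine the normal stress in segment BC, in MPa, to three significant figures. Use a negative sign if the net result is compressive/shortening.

Internal axial forces (sectioning from the free end, tension +): N_CD = 20.7 kN, N_BC = 32 kN, N_AB = 71.8 kN.
σ_BC = N_BC/A_BC = 32000/2240 = 14.29 MPa.

14.3 MPa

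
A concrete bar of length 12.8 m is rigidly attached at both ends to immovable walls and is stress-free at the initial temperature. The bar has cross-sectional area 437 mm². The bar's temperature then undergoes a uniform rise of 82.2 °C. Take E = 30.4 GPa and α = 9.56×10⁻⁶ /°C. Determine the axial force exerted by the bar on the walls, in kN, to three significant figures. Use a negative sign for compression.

-10.4 kN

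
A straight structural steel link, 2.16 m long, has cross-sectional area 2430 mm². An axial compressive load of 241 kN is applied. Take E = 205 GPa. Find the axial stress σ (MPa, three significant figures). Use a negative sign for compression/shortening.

σ = N/A = -241000/2430 = -99.18 MPa.

-99.2 MPa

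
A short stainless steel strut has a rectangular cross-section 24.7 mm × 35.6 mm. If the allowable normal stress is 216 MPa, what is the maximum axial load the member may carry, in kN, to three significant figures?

190 kN

A = 879.3 mm².
P_max = σ_allow · A = 216 · 879.3 = 189900 N = 189.9 kN.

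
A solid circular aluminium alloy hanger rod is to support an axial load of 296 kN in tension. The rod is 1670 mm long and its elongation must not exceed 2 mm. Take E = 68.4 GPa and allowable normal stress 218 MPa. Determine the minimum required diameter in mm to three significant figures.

Required area A ≥ P/σ_allow = 296000/218 = 1358 mm².
For a solid circular section, d ≥ √(4A/π) = 41.58 mm.
Elongation limit: A ≥ PL/(Eδ_allow) = 296000·1670/(68400·2) = 3613 mm² ⇒ d ≥ 67.83 mm.
The elongation limit governs.

67.8 mm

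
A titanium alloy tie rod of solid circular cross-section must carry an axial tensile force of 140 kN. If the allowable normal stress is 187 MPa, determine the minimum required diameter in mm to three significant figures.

30.9 mm

Required area A ≥ P/σ_allow = 140000/187 = 748.7 mm².
For a solid circular section, d ≥ √(4A/π) = 30.87 mm.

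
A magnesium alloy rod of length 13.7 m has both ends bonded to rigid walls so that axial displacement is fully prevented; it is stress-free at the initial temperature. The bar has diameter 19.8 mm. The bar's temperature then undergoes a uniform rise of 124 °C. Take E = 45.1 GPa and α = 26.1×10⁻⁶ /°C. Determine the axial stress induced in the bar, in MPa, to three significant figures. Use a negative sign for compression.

-146 MPa

Free thermal expansion αLΔT = 26.1e-6 · 13700 · 124 = 44.34 mm.
The walls impose strain ε = −(44.34)/13700 = -3.2364e-03; σ = Eε = 45100 · -3.2364e-03 = -146 MPa.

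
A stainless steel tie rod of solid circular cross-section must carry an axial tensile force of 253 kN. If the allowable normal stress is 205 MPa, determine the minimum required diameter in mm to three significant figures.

Required area A ≥ P/σ_allow = 253000/205 = 1234 mm².
For a solid circular section, d ≥ √(4A/π) = 39.64 mm.

39.6 mm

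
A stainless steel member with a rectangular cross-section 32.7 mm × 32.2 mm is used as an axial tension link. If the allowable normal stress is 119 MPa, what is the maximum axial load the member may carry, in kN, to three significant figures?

125 kN

A = 1053 mm².
P_max = σ_allow · A = 119 · 1053 = 125300 N = 125.3 kN.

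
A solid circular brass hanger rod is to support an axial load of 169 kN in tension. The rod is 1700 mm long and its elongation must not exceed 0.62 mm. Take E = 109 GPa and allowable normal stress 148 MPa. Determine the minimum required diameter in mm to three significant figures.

Required area A ≥ P/σ_allow = 169000/148 = 1142 mm².
For a solid circular section, d ≥ √(4A/π) = 38.13 mm.
Elongation limit: A ≥ PL/(Eδ_allow) = 169000·1700/(109000·0.62) = 4251 mm² ⇒ d ≥ 73.57 mm.
The elongation limit governs.

73.6 mm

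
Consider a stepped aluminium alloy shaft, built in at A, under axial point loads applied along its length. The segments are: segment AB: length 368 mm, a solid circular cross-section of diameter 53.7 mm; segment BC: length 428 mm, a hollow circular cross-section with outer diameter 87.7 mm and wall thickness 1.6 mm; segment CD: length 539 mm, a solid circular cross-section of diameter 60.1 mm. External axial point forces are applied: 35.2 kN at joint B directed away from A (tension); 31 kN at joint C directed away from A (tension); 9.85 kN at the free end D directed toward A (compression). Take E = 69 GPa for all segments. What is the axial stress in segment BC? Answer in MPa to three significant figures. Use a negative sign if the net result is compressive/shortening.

48.9 MPa

Internal axial forces (sectioning from the free end, tension +): N_CD = -9.85 kN, N_BC = 21.15 kN, N_AB = 56.35 kN.
A_BC = 432.8 mm².
σ_BC = N_BC/A_BC = 21150/432.8 = 48.87 MPa.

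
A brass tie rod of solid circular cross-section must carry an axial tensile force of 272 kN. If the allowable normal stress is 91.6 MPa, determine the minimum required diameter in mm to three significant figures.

61.5 mm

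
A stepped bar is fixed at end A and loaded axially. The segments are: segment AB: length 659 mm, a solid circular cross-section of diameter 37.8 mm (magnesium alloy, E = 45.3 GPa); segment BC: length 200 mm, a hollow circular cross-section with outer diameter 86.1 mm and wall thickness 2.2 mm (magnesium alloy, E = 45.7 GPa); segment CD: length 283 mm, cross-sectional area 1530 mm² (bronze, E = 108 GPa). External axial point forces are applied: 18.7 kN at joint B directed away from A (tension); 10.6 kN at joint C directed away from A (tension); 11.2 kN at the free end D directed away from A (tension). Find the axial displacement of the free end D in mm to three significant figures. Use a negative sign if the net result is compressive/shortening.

Internal axial forces (sectioning from the free end, tension +): N_CD = 11.2 kN, N_BC = 21.8 kN, N_AB = 40.5 kN.
A_AB = 1122 mm².
A_BC = 579.9 mm².
δ_AB = 40500·659/(1122·45300) = 0.525 mm
δ_BC = 21800·200/(579.9·45700) = 0.1645 mm
δ_CD = 11200·283/(1530·108000) = 0.01918 mm
δ = Σδ_i = 0.7087 mm.

0.709 mm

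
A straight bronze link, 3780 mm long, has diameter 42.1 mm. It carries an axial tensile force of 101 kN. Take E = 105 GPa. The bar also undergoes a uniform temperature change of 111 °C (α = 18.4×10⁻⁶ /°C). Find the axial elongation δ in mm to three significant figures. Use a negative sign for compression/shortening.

A = 1392 mm².
δ_mech = NL/(AE) = 101000·3780/(1392·105000) = 2.612 mm.
δ_thermal = αLΔT = 18.4e-6·3780·111 = 7.72 mm.
δ = δ_mech + δ_thermal = 10.33 mm.

10.3 mm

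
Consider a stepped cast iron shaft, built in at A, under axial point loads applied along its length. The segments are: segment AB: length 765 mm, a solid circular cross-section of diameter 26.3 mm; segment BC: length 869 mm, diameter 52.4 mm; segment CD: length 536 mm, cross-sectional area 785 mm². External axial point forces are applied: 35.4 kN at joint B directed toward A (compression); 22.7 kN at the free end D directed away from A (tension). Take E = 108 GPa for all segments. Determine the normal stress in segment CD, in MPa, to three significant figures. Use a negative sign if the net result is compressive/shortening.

Internal axial forces (sectioning from the free end, tension +): N_CD = 22.7 kN, N_BC = 22.7 kN, N_AB = -12.7 kN.
σ_CD = N_CD/A_CD = 22700/785 = 28.92 MPa.

28.9 MPa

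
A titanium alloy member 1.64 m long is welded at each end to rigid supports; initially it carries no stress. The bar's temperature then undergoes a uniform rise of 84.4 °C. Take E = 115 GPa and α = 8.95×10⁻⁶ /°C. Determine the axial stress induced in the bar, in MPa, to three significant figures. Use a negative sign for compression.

-86.9 MPa

Free thermal expansion αLΔT = 8.95e-6 · 1640 · 84.4 = 1.239 mm.
The walls impose strain ε = −(1.239)/1640 = -7.5538e-04; σ = Eε = 115000 · -7.5538e-04 = -86.87 MPa.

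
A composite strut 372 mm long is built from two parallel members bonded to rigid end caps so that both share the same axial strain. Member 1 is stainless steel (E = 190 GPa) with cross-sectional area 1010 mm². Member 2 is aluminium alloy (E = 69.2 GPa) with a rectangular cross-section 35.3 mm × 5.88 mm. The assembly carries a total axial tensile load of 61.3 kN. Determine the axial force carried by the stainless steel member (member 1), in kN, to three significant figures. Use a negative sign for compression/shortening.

57.0 kN

A_2 = 207.6 mm².
Equal strain + equilibrium ⇒ each member carries load in proportion to AE: A₁E₁ = 191900000 N, A₂E₂ = 14360000 N, ΣAE = 206300000 N.
F₁ = P·A₁E₁/ΣAE = 61300·191900000/206300000 = 57030 N.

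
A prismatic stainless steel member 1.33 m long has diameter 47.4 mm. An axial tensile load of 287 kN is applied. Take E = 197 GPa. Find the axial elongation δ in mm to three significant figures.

1.10 mm

A = 1765 mm².
δ_mech = NL/(AE) = 287000·1330/(1765·197000) = 1.098 mm.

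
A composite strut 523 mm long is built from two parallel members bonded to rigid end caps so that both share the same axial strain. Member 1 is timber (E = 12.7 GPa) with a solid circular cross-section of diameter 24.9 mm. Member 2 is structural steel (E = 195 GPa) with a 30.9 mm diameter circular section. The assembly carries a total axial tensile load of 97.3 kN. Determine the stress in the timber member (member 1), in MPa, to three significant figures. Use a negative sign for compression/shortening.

8.11 MPa

A_1 = 487 mm².
A_2 = 749.9 mm².
Equal strain + equilibrium ⇒ each member carries load in proportion to AE: A₁E₁ = 6184000 N, A₂E₂ = 146200000 N, ΣAE = 152400000 N.
σ₁ = P·E₁/ΣAE = 97300·12700/152400000 = 8.107 MPa.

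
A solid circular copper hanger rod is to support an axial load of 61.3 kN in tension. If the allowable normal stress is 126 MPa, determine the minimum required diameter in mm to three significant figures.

24.9 mm

Required area A ≥ P/σ_allow = 61300/126 = 486.5 mm².
For a solid circular section, d ≥ √(4A/π) = 24.89 mm.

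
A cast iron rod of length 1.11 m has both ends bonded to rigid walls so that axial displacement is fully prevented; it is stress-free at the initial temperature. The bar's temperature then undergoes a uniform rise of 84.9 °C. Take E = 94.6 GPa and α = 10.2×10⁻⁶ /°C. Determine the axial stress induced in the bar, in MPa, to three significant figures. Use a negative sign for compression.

-81.9 MPa

Free thermal expansion αLΔT = 10.2e-6 · 1110 · 84.9 = 0.9612 mm.
The walls impose strain ε = −(0.9612)/1110 = -8.6598e-04; σ = Eε = 94600 · -8.6598e-04 = -81.92 MPa.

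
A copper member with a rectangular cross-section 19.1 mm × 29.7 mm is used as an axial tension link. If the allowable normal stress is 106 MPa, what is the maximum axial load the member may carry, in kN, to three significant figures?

A = 567.3 mm².
P_max = σ_allow · A = 106 · 567.3 = 60130 N = 60.13 kN.

60.1 kN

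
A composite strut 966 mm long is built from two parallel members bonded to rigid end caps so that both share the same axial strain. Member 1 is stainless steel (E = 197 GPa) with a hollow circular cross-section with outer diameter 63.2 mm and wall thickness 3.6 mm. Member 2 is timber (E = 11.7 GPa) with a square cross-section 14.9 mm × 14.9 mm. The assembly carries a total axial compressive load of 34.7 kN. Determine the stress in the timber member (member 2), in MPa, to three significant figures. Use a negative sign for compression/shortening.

A_1 = 674.1 mm².
A_2 = 222 mm².
Equal strain + equilibrium ⇒ each member carries load in proportion to AE: A₁E₁ = 132800000 N, A₂E₂ = 2598000 N, ΣAE = 135400000 N.
σ₂ = P·E₂/ΣAE = -34700·11700/135400000 = -2.999 MPa.

-3.00 MPa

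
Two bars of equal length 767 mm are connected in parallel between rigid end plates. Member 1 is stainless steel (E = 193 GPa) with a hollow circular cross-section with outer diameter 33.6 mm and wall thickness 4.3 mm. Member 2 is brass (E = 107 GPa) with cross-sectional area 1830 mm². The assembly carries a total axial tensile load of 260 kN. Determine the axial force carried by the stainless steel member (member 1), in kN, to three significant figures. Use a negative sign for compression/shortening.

A_1 = 395.8 mm².
Equal strain + equilibrium ⇒ each member carries load in proportion to AE: A₁E₁ = 76390000 N, A₂E₂ = 195800000 N, ΣAE = 272200000 N.
F₁ = P·A₁E₁/ΣAE = 260000·76390000/272200000 = 72970 N.

73.0 kN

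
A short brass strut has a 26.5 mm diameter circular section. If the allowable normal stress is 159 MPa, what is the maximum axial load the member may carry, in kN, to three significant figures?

A = 551.5 mm².
P_max = σ_allow · A = 159 · 551.5 = 87700 N = 87.7 kN.

87.7 kN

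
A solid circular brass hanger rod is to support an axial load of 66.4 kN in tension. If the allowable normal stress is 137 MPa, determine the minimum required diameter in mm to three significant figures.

24.8 mm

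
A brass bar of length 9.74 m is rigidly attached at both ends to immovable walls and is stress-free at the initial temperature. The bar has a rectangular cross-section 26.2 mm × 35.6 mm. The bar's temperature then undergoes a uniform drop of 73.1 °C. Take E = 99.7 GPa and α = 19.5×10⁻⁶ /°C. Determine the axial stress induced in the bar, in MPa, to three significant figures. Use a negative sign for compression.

Free thermal expansion αLΔT = 19.5e-6 · 9740 · -73.1 = -13.88 mm.
The walls impose strain ε = −(-13.88)/9740 = 1.4254e-03; σ = Eε = 99700 · 1.4254e-03 = 142.1 MPa.

142 MPa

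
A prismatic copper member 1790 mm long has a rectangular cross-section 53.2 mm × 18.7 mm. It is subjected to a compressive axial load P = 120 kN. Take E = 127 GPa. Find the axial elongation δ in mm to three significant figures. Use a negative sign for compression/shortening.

-1.70 mm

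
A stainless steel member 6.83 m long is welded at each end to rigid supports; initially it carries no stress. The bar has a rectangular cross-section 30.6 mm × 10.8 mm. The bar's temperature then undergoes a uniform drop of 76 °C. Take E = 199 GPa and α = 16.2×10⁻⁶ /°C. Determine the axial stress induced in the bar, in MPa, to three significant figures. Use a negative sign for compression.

Free thermal expansion αLΔT = 16.2e-6 · 6830 · -76 = -8.409 mm.
The walls impose strain ε = −(-8.409)/6830 = 1.2312e-03; σ = Eε = 199000 · 1.2312e-03 = 245 MPa.

245 MPa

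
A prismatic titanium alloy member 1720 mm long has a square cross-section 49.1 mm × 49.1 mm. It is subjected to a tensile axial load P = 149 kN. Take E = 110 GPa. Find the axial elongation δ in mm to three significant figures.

0.966 mm

A = 2411 mm².
δ_mech = NL/(AE) = 149000·1720/(2411·110000) = 0.9664 mm.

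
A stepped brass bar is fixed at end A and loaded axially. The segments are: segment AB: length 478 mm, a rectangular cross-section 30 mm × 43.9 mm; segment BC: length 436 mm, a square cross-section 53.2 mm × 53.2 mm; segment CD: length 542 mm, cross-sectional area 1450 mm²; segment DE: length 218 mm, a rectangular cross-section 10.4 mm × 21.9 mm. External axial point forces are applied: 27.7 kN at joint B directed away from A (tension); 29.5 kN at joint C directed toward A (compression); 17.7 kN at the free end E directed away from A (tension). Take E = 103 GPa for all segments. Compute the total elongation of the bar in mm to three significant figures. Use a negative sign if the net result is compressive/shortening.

0.267 mm

Internal axial forces (sectioning from the free end, tension +): N_DE = 17.7 kN, N_CD = 17.7 kN, N_BC = -11.8 kN, N_AB = 15.9 kN.
A_AB = 1317 mm².
A_BC = 2830 mm².
A_DE = 227.8 mm².
δ_AB = 15900·478/(1317·103000) = 0.05603 mm
δ_BC = -11800·436/(2830·103000) = -0.01765 mm
δ_CD = 17700·542/(1450·103000) = 0.06423 mm
δ_DE = 17700·218/(227.8·103000) = 0.1645 mm
δ = Σδ_i = 0.2671 mm.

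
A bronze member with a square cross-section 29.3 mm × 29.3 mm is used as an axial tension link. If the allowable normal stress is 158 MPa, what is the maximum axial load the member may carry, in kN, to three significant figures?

A = 858.5 mm².
P_max = σ_allow · A = 158 · 858.5 = 135600 N = 135.6 kN.

136 kN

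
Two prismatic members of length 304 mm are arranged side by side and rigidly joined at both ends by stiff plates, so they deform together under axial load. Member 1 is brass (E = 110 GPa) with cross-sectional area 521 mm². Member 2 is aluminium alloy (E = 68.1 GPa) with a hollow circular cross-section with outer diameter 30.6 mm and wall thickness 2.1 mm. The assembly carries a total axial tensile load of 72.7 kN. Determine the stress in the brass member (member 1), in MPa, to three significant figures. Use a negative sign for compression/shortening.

114 MPa

A_2 = 188 mm².
Equal strain + equilibrium ⇒ each member carries load in proportion to AE: A₁E₁ = 57310000 N, A₂E₂ = 12800000 N, ΣAE = 70110000 N.
σ₁ = P·E₁/ΣAE = 72700·110000/70110000 = 114.1 MPa.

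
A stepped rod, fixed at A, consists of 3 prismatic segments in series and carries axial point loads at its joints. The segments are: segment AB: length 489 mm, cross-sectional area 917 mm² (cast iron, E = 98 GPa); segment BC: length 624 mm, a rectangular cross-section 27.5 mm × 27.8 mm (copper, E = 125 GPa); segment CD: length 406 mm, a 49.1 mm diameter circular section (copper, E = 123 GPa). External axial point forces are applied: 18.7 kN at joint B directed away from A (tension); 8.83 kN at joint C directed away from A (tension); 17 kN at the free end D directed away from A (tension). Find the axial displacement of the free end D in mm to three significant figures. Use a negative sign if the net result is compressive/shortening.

Internal axial forces (sectioning from the free end, tension +): N_CD = 17 kN, N_BC = 25.83 kN, N_AB = 44.53 kN.
A_BC = 764.5 mm².
A_CD = 1893 mm².
δ_AB = 44530·489/(917·98000) = 0.2423 mm
δ_BC = 25830·624/(764.5·125000) = 0.1687 mm
δ_CD = 17000·406/(1893·123000) = 0.02964 mm
δ = Σδ_i = 0.4406 mm.

0.441 mm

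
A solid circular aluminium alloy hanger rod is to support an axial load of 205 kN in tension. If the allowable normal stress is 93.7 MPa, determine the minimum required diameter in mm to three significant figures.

52.8 mm

Required area A ≥ P/σ_allow = 205000/93.7 = 2188 mm².
For a solid circular section, d ≥ √(4A/π) = 52.78 mm.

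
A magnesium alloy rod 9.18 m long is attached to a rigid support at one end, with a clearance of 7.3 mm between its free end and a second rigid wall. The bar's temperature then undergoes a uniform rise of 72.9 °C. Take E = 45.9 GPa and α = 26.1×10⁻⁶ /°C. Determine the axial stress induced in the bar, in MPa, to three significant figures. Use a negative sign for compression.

-50.8 MPa

Free thermal expansion αLΔT = 26.1e-6 · 9180 · 72.9 = 17.47 mm.
The walls engage after the gap closes; constrained expansion = 17.47 − 7.3 = 10.17 mm.
The walls impose strain ε = −(10.17)/9180 = -1.1075e-03; σ = Eε = 45900 · -1.1075e-03 = -50.83 MPa.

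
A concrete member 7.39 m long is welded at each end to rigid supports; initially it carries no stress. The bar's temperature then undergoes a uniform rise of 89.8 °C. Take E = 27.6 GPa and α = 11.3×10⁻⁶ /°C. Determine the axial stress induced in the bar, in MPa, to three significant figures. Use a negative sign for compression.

Free thermal expansion αLΔT = 11.3e-6 · 7390 · 89.8 = 7.499 mm.
The walls impose strain ε = −(7.499)/7390 = -1.0147e-03; σ = Eε = 27600 · -1.0147e-03 = -28.01 MPa.

-28.0 MPa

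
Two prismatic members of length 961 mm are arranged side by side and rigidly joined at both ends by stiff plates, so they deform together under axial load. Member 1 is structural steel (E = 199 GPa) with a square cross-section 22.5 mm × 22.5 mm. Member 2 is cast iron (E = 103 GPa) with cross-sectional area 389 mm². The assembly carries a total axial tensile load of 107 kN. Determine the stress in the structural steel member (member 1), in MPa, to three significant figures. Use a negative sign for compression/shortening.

A_1 = 506.2 mm².
Equal strain + equilibrium ⇒ each member carries load in proportion to AE: A₁E₁ = 100700000 N, A₂E₂ = 40070000 N, ΣAE = 140800000 N.
σ₁ = P·E₁/ΣAE = 107000·199000/140800000 = 151.2 MPa.

151 MPa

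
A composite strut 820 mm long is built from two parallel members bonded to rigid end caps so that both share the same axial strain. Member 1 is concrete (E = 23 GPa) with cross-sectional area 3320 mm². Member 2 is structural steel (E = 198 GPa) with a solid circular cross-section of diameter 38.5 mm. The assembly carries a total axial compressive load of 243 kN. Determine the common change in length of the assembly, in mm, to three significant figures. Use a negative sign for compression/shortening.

-0.649 mm

A_2 = 1164 mm².
Equal strain + equilibrium ⇒ each member carries load in proportion to AE: A₁E₁ = 76360000 N, A₂E₂ = 230500000 N, ΣAE = 306900000 N.
δ = PL/ΣAE = -243000·820/306900000 = -0.6493 mm.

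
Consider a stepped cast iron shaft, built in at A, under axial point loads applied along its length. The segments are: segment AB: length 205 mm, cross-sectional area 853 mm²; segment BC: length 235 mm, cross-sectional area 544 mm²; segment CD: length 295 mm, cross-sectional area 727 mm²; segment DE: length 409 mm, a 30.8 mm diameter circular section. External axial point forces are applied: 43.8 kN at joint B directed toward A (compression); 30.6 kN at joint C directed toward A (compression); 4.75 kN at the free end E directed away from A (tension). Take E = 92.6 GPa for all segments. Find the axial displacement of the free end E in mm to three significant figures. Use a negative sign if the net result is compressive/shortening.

-0.252 mm

Internal axial forces (sectioning from the free end, tension +): N_DE = 4.75 kN, N_CD = 4.75 kN, N_BC = -25.85 kN, N_AB = -69.65 kN.
A_DE = 745.1 mm².
δ_AB = -69650·205/(853·92600) = -0.1808 mm
δ_BC = -25850·235/(544·92600) = -0.1206 mm
δ_CD = 4750·295/(727·92600) = 0.02081 mm
δ_DE = 4750·409/(745.1·92600) = 0.02816 mm
δ = Σδ_i = -0.2524 mm.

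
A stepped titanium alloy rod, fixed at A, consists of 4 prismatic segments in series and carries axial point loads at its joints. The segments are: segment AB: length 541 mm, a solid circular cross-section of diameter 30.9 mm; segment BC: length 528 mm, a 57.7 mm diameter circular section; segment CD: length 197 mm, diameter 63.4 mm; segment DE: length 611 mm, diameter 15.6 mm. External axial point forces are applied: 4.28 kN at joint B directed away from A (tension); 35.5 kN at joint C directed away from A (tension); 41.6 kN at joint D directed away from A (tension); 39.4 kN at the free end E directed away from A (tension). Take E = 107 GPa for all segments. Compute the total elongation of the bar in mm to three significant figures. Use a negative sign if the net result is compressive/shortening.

Internal axial forces (sectioning from the free end, tension +): N_DE = 39.4 kN, N_CD = 81 kN, N_BC = 116.5 kN, N_AB = 120.8 kN.
A_AB = 749.9 mm².
A_BC = 2615 mm².
A_CD = 3157 mm².
A_DE = 191.1 mm².
δ_AB = 120800·541/(749.9·107000) = 0.8143 mm
δ_BC = 116500·528/(2615·107000) = 0.2199 mm
δ_CD = 81000·197/(3157·107000) = 0.04724 mm
δ_DE = 39400·611/(191.1·107000) = 1.177 mm
δ = Σδ_i = 2.259 mm.

2.26 mm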